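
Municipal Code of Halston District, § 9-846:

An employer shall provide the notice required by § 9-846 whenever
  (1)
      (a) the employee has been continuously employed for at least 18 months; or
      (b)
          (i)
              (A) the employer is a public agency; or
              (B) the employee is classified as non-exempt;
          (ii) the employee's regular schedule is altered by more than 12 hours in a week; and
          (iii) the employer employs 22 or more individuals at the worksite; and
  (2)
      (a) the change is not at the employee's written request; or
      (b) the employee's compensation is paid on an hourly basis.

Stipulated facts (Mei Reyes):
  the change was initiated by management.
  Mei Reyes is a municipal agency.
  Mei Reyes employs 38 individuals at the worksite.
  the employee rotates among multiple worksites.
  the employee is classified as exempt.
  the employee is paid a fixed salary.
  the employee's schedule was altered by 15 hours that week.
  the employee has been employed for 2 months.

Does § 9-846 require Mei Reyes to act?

Yes — required.

(a) tenure ≥ 18 mo. — not met.
(A) public agency — satisfied.
(B) non-exempt — not satisfied.
(i): T OR F → true.
(ii) schedule shift > 12h — met.
(iii) ≥ 22 at site — met.
So (b) is satisfied (T AND T AND T).
(1) = F OR T = true.
(a) not employee-requested — satisfied.
(b) hourly-paid — fails.
So (2) is satisfied (T OR F).
Overall = T AND T = true.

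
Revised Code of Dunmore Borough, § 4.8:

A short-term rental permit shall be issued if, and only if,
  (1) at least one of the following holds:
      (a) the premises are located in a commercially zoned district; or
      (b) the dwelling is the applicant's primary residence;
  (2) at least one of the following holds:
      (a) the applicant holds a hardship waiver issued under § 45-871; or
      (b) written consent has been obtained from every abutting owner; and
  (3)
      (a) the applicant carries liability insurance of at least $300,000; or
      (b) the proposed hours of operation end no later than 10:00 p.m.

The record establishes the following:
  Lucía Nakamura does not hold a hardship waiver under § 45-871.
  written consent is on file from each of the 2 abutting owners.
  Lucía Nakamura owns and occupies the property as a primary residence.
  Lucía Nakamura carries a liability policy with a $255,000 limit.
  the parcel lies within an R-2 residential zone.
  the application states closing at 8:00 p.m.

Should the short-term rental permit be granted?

Yes — granted.

(a) commercially zoned — not met.
(b) primary residence — holds.
(1) = F OR T = true.
(a) hardship waiver — not met.
(b) all abutters consent — met.
(2) = F OR T = true.
(a) insurance ≥ $300,000 — not satisfied.
(b) closes by 10 p.m. — holds.
So (3) is satisfied (F OR T).
Overall = T AND T AND T = true.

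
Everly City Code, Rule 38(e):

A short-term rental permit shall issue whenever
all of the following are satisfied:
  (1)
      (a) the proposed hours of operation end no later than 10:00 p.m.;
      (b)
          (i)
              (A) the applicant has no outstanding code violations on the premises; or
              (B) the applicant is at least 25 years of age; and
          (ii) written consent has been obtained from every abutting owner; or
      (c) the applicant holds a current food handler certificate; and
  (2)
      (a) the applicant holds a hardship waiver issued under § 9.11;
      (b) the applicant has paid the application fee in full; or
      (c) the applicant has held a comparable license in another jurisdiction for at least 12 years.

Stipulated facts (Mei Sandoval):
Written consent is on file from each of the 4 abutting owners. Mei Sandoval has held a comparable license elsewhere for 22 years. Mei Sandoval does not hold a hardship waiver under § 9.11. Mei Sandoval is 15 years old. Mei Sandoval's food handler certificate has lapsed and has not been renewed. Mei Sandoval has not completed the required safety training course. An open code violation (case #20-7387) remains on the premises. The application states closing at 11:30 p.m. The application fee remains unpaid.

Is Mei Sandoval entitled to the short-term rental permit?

(a) closes by 10 p.m. — fails.
(A) no code violations — not satisfied.
(B) age ≥ 25 — not satisfied.
(i): F OR F → false.
(ii) all abutters consent — met.
So (b) is not satisfied (F AND T).
(c) food handler cert. — not met.
So (1) is not satisfied (F OR F OR F).
(a) hardship waiver — fails.
(b) fee paid — fails.
(c) prior license ≥ 12 yr — satisfied.
(2) = F OR F OR T = true.
So Overall is not satisfied (F AND T).

No — denied.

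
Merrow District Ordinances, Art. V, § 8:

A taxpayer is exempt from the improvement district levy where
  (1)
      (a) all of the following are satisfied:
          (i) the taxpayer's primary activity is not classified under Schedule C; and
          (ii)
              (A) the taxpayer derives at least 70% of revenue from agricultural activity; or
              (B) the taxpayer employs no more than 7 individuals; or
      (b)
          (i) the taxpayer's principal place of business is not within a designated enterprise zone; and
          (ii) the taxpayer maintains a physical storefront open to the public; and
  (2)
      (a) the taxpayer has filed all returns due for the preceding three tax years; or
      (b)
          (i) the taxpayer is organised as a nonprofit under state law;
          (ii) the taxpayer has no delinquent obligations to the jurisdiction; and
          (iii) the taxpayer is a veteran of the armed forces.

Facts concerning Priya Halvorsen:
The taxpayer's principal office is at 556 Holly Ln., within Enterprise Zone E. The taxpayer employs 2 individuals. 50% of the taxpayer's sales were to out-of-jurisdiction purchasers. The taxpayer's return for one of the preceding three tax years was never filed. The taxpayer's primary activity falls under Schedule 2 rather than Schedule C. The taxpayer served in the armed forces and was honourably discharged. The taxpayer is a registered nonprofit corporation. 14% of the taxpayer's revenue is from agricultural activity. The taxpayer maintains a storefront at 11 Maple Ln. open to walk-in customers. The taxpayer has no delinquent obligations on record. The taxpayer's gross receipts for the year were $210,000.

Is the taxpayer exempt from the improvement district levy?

Yes — exempt.

(i) not (Schedule C activity) — met.
(A) ≥70% agricultural — fails.
(B) ≤ 7 employees — met.
(ii) = F OR T = true.
(a) = T AND T = true.
(i) not (in enterprise zone) — fails.
(ii) has storefront — met.
So (b) is not satisfied (F AND T).
(1): T OR F → true.
(a) returns current — not met.
(i) nonprofit — met.
(ii) no delinquency — holds.
(iii) veteran — satisfied.
So (b) is satisfied (T AND T AND T).
(2) = F OR T = true.
So Overall is satisfied (T AND T).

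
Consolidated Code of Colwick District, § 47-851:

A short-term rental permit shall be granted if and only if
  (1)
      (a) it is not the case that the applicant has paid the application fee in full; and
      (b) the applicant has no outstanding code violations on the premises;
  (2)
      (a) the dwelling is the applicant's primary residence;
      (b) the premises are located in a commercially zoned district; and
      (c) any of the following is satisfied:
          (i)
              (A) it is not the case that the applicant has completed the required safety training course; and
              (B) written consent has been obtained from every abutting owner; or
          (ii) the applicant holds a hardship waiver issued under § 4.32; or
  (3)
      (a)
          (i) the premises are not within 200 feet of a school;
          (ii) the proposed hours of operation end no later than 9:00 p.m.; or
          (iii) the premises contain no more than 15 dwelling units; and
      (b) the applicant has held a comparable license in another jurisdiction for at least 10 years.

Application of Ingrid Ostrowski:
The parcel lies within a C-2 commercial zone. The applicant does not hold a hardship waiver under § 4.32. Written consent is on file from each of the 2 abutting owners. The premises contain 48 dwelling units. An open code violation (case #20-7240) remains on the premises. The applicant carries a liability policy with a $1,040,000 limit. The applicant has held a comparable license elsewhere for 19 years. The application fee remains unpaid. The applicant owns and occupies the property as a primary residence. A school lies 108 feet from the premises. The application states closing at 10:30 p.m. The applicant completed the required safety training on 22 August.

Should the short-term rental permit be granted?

(a) not (fee paid) — holds.
(b) no code violations — fails.
(1) = T AND F = false.
(a) primary residence — satisfied.
(b) commercially zoned — holds.
(A) not (safety training) — fails.
(B) all abutters consent — holds.
So (i) is not satisfied (F AND T).
(ii) hardship waiver — not met.
(c): F OR F → false.
So (2) is not satisfied (T AND T AND F).
(i) ≥200 ft from school — fails.
(ii) closes by 9 p.m. — not satisfied.
(iii) ≤ 15 units — not met.
(a) = F OR F OR F = false.
(b) prior license ≥ 10 yr — holds.
(3) = F AND T = false.
So Overall is not satisfied (F OR F OR F).

No — denied.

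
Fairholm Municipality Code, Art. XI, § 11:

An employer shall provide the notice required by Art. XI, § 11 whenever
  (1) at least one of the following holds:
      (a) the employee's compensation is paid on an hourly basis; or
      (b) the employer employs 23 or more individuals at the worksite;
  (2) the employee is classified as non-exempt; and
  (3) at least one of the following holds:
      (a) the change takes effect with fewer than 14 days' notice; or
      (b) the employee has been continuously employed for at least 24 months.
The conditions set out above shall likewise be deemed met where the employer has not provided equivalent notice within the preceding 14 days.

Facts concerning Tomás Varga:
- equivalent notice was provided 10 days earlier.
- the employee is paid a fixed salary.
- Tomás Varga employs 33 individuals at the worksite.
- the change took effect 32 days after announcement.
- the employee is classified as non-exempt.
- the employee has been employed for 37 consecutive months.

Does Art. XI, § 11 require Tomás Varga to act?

Yes — required.

(a) hourly-paid — fails.
(b) ≥ 23 at site — satisfied.
So (1) is satisfied (F OR T).
(2) non-exempt — holds.
(a) < 14 days' notice — fails.
(b) tenure ≥ 24 mo. — holds.
(3) = F OR T = true.
Overall: T AND T AND T → true.
Exception (no recent notice) — not satisfied.
Result: main true OR exception false → true.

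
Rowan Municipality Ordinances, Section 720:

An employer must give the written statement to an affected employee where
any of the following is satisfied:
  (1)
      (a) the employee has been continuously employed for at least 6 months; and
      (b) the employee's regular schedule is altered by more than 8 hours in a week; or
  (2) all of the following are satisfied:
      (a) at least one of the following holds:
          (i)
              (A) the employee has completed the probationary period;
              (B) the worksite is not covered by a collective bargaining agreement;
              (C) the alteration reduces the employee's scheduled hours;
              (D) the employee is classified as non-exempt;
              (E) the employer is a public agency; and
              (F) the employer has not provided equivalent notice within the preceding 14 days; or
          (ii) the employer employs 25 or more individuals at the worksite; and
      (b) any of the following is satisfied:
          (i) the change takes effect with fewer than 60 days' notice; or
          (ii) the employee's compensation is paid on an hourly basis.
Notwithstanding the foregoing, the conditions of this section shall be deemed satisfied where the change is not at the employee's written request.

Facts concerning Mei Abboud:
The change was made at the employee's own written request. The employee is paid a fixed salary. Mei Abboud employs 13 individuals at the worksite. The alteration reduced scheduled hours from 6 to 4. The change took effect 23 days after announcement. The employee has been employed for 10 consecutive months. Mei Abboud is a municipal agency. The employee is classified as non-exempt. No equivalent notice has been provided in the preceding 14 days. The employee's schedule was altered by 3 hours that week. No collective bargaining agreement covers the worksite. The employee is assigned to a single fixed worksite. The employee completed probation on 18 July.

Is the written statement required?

Yes — required.

(a) tenure ≥ 6 mo. — holds.
(b) schedule shift > 8h — fails.
So (1) is not satisfied (T AND F).
(A) past probation — holds.
(B) no CBA — met.
(C) hours reduced — met.
(D) non-exempt — satisfied.
(E) public agency — holds.
(F) no recent notice — holds.
So (i) is satisfied (T AND T AND T AND T AND T AND T).
(ii) ≥ 25 at site — not satisfied.
(a) = T OR F = true.
(i) < 60 days' notice — met.
(ii) hourly-paid — fails.
(b) = T OR F = true.
So (2) is satisfied (T AND T).
Overall = F OR T = true.
Exception (not employee-requested) — not satisfied.
Result: main true OR exception false → true.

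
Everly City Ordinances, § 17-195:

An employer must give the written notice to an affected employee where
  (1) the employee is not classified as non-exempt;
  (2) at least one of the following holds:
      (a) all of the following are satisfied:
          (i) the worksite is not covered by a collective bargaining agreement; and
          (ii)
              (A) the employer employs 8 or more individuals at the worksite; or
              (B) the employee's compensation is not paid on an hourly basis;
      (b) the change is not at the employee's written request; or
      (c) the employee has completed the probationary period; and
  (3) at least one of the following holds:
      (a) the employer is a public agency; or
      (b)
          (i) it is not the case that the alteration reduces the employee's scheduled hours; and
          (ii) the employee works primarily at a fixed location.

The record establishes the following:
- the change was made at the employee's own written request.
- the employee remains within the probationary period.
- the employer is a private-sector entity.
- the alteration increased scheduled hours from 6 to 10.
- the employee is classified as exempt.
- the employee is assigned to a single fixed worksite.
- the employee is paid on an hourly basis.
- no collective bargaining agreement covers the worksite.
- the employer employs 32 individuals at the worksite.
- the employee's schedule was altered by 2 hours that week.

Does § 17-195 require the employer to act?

(1) not (non-exempt) — satisfied.
(i) no CBA — holds.
(A) ≥ 8 at site — holds.
(B) not (hourly-paid) — fails.
(ii) = T OR F = true.
(a) = T AND T = true.
(b) not employee-requested — fails.
(c) past probation — not satisfied.
(2): T OR F OR F → true.
(a) public agency — fails.
(i) not (hours reduced) — satisfied.
(ii) fixed location — met.
(b): T AND T → true.
(3) = F OR T = true.
Overall: T AND T AND T → true.

Yes — required.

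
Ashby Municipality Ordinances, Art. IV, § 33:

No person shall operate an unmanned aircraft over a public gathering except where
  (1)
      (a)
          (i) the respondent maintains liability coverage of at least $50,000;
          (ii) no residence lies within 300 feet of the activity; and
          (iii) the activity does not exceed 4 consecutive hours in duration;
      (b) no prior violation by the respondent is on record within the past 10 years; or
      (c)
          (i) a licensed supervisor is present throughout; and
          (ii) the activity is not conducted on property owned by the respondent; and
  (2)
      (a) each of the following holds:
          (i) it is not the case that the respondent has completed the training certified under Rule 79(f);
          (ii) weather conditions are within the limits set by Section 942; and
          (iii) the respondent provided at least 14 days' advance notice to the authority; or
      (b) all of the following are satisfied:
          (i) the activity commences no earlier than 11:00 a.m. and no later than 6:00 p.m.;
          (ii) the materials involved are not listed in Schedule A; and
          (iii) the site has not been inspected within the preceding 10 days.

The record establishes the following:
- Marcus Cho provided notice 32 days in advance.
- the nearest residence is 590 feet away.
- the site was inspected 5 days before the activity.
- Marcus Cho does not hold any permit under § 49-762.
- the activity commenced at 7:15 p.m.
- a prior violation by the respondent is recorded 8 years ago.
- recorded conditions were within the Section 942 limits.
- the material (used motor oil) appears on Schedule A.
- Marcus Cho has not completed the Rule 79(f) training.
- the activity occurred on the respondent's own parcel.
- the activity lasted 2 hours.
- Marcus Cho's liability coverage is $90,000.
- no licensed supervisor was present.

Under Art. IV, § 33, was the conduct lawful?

(i) coverage ≥ $50,000 — satisfied.
(ii) no residence in 300 ft — satisfied.
(iii) ≤ 4 hrs duration — met.
(a) = T AND T AND T = true.
(b) no prior violation — fails.
(i) supervisor present — fails.
(ii) not (own property) — not met.
(c) = F AND F = false.
(1) = T OR F OR F = true.
(i) not (training certified) — holds.
(ii) weather ok — holds.
(iii) ≥14 days' notice — satisfied.
So (a) is satisfied (T AND T AND T).
(i) start within hours — not satisfied.
(ii) not (Schedule A material) — fails.
(iii) not (site inspected) — not satisfied.
(b): F AND F AND F → false.
So (2) is satisfied (T OR F).
Overall: T AND T → true.

Yes — lawful.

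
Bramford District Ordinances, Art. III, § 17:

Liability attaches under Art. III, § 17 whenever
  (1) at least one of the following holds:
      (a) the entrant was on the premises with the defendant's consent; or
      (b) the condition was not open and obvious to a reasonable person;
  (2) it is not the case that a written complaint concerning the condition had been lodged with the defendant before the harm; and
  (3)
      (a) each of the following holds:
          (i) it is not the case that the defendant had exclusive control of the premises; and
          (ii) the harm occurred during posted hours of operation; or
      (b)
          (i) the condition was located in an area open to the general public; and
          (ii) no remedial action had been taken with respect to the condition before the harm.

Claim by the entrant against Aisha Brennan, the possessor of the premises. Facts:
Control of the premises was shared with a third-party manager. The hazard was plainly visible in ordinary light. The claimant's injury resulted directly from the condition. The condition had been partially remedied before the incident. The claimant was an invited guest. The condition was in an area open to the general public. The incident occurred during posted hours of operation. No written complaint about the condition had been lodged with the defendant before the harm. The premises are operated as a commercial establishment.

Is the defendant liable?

(a) consent to enter — satisfied.
(b) not open/obvious — not met.
(1): T OR F → true.
(2) not (complaint lodged) — met.
(i) not (exclusive control) — satisfied.
(ii) during posted hours — satisfied.
So (a) is satisfied (T AND T).
(i) public area — holds.
(ii) no remedial action — not met.
So (b) is not satisfied (T AND F).
(3) = T OR F = true.
So Overall is satisfied (T AND T AND T).

Yes — liable.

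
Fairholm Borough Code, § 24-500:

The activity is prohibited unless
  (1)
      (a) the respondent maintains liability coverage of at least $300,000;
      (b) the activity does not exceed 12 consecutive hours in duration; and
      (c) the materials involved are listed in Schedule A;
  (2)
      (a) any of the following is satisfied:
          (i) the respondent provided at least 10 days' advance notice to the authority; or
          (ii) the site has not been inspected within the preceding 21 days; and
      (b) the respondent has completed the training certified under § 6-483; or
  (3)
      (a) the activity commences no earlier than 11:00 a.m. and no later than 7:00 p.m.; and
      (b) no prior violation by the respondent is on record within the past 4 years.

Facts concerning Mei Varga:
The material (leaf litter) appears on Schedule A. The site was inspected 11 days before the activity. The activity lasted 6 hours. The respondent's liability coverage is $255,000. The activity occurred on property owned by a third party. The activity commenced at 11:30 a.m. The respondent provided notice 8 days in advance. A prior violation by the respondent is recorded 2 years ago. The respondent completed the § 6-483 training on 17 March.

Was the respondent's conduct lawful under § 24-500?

(a) coverage ≥ $300,000 — not satisfied.
(b) ≤ 12 hrs duration — satisfied.
(c) Schedule A material — satisfied.
So (1) is not satisfied (F AND T AND T).
(i) ≥10 days' notice — not met.
(ii) not (site inspected) — not satisfied.
(a): F OR F → false.
(b) training certified — met.
(2): F AND T → false.
(a) start within hours — satisfied.
(b) no prior violation — not met.
(3): T AND F → false.
Overall: F OR F OR F → false.

No — unlawful.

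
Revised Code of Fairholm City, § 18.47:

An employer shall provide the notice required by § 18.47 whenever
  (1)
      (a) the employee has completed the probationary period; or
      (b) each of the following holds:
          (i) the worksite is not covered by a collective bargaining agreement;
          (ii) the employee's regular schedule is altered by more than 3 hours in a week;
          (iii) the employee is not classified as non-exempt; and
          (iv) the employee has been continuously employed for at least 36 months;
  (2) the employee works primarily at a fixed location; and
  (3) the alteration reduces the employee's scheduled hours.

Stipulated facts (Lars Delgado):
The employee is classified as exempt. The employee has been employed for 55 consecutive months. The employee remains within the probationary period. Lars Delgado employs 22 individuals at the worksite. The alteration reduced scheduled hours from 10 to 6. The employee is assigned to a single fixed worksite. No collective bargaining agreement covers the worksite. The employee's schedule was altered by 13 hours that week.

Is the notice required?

Yes — required.

(a) past probation — not satisfied.
(i) no CBA — satisfied.
(ii) schedule shift > 3h — satisfied.
(iii) not (non-exempt) — met.
(iv) tenure ≥ 36 mo. — met.
(b): T AND T AND T AND T → true.
(1) = F OR T = true.
(2) fixed location — met.
(3) hours reduced — satisfied.
Overall = T AND T AND T = true.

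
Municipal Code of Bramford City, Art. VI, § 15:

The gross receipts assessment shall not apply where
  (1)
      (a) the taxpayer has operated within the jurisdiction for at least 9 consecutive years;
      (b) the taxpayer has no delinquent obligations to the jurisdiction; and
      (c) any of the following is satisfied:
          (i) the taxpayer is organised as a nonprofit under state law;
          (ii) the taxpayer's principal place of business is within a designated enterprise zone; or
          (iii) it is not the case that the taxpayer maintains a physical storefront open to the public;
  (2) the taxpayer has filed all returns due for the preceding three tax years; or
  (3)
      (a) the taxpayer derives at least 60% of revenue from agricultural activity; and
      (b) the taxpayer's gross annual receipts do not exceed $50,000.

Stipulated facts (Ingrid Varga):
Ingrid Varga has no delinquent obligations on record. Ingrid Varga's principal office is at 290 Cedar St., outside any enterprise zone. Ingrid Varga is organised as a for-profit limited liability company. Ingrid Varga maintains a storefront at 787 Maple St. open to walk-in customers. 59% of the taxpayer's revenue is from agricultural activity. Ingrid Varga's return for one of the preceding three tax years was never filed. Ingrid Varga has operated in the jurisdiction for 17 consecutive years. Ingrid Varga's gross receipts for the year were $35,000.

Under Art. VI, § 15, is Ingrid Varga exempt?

(a) ≥ 9 yrs in jurisdiction — holds.
(b) no delinquency — met.
(i) nonprofit — not satisfied.
(ii) in enterprise zone — not satisfied.
(iii) not (has storefront) — not satisfied.
So (c) is not satisfied (F OR F OR F).
(1): T AND T AND F → false.
(2) returns current — not satisfied.
(a) ≥60% agricultural — fails.
(b) receipts ≤ $50,000 — satisfied.
(3): F AND T → false.
Overall = F OR F OR F = false.

No — not exempt.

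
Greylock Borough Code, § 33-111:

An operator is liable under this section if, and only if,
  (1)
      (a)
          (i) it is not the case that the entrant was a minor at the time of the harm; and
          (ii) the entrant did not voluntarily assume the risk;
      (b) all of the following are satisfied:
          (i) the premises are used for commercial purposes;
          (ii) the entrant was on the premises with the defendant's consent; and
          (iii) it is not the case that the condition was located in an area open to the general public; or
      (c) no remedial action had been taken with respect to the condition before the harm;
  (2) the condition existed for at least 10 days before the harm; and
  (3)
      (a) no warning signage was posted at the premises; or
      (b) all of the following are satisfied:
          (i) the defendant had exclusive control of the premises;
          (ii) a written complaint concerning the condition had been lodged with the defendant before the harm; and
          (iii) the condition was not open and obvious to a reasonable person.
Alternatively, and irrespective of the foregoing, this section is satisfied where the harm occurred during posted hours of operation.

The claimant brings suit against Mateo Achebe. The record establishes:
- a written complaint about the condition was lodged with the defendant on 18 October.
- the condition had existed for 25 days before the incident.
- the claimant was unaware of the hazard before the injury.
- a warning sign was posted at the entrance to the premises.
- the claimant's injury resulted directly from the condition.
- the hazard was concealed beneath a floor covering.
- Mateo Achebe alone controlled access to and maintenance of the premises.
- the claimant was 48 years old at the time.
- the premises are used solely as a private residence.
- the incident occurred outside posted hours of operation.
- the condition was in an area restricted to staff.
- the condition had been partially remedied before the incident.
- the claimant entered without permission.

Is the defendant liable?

Yes — liable.

(i) not (entrant a minor) — met.
(ii) no assumed risk — satisfied.
So (a) is satisfied (T AND T).
(i) commercial use — not satisfied.
(ii) consent to enter — not satisfied.
(iii) not (public area) — satisfied.
(b): F AND F AND T → false.
(c) no remedial action — not satisfied.
(1) = T OR F OR F = true.
(2) condition ≥10 days old — holds.
(a) no signage posted — fails.
(i) exclusive control — satisfied.
(ii) complaint lodged — met.
(iii) not open/obvious — satisfied.
So (b) is satisfied (T AND T AND T).
(3): F OR T → true.
Overall: T AND T AND T → true.
Exception (during posted hours) — not satisfied.
Result: main true OR exception false → true.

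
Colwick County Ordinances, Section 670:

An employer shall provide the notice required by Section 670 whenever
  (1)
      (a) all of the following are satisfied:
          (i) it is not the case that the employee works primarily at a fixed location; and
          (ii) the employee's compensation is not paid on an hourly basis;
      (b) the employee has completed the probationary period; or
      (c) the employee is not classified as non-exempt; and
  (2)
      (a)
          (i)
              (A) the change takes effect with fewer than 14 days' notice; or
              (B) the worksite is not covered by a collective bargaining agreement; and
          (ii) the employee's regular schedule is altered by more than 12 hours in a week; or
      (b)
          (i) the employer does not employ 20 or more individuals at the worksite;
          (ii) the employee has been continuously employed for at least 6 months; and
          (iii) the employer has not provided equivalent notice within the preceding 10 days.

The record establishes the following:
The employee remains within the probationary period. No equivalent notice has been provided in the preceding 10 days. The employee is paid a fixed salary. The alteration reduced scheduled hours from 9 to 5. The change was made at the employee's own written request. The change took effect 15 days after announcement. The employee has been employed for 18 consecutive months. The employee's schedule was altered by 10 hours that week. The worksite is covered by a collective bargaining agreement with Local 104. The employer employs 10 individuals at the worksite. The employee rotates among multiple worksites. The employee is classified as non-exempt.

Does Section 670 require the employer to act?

(i) not (fixed location) — met.
(ii) not (hourly-paid) — holds.
So (a) is satisfied (T AND T).
(b) past probation — fails.
(c) not (non-exempt) — fails.
(1): T OR F OR F → true.
(A) < 14 days' notice — not met.
(B) no CBA — not met.
(i): F OR F → false.
(ii) schedule shift > 12h — not met.
(a) = F AND F = false.
(i) not (≥ 20 at site) — met.
(ii) tenure ≥ 6 mo. — holds.
(iii) no recent notice — holds.
So (b) is satisfied (T AND T AND T).
(2): F OR T → true.
So Overall is satisfied (T AND T).

Yes — required.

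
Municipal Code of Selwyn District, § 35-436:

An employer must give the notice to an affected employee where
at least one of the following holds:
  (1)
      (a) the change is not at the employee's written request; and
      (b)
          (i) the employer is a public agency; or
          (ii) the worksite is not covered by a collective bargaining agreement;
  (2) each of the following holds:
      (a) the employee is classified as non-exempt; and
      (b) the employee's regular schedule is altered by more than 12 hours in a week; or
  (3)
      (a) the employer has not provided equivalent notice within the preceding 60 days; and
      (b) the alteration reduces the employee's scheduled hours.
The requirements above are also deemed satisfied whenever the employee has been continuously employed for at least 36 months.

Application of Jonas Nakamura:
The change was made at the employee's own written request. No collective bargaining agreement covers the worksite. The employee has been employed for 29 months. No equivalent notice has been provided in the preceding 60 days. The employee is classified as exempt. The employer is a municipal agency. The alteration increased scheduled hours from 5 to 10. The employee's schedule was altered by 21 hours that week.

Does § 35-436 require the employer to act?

No — not required.

(a) not employee-requested — not met.
(i) public agency — satisfied.
(ii) no CBA — met.
(b): T OR T → true.
(1): F AND T → false.
(a) non-exempt — not satisfied.
(b) schedule shift > 12h — met.
(2): F AND T → false.
(a) no recent notice — satisfied.
(b) hours reduced — not satisfied.
So (3) is not satisfied (T AND F).
So Overall is not satisfied (F OR F OR F).
Exception (tenure ≥ 36 mo.) — not satisfied.
Result: main false OR exception false → false.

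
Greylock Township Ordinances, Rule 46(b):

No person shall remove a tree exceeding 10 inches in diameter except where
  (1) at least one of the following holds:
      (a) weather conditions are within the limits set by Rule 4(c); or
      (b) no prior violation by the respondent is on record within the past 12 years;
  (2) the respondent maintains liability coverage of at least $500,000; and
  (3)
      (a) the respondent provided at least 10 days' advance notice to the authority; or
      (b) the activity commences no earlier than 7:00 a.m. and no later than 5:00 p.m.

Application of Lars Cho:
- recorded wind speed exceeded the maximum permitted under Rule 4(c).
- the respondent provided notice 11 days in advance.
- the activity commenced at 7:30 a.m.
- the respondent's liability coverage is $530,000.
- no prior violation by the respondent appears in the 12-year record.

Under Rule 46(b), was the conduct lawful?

(a) weather ok — fails.
(b) no prior violation — met.
So (1) is satisfied (F OR T).
(2) coverage ≥ $500,000 — satisfied.
(a) ≥10 days' notice — satisfied.
(b) start within hours — holds.
(3): T OR T → true.
Overall: T AND T AND T → true.

Yes — lawful.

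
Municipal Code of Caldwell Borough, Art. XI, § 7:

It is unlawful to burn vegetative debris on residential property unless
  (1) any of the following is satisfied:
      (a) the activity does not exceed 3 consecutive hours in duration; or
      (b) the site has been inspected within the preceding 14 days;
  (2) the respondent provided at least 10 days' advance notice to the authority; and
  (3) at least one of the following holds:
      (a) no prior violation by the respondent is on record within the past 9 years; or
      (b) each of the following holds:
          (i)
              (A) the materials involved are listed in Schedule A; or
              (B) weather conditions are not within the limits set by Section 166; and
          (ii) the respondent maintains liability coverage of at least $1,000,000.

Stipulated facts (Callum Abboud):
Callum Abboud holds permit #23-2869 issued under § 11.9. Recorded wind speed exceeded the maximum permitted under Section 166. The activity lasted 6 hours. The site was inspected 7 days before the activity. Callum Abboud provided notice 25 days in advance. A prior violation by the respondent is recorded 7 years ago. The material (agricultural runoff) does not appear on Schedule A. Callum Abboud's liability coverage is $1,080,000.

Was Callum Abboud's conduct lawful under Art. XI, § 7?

(a) ≤ 3 hrs duration — fails.
(b) site inspected — holds.
(1): F OR T → true.
(2) ≥10 days' notice — holds.
(a) no prior violation — fails.
(A) Schedule A material — not satisfied.
(B) not (weather ok) — met.
(i): F OR T → true.
(ii) coverage ≥ $1,000,000 — met.
So (b) is satisfied (T AND T).
(3) = F OR T = true.
Overall = T AND T AND T = true.

Yes — lawful.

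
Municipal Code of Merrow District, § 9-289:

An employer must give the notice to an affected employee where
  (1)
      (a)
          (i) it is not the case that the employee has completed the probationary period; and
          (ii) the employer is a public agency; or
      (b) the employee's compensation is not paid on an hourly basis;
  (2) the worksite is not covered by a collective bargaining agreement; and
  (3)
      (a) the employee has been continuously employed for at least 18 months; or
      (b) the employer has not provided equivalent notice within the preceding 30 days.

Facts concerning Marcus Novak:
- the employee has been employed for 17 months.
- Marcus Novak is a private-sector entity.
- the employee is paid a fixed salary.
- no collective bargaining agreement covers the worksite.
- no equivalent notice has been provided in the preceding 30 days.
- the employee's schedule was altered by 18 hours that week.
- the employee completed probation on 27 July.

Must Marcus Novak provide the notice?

Yes — required.

(i) not (past probation) — not met.
(ii) public agency — not met.
(a): F AND F → false.
(b) not (hourly-paid) — satisfied.
(1): F OR T → true.
(2) no CBA — satisfied.
(a) tenure ≥ 18 mo. — fails.
(b) no recent notice — met.
(3) = F OR T = true.
Overall: T AND T AND T → true.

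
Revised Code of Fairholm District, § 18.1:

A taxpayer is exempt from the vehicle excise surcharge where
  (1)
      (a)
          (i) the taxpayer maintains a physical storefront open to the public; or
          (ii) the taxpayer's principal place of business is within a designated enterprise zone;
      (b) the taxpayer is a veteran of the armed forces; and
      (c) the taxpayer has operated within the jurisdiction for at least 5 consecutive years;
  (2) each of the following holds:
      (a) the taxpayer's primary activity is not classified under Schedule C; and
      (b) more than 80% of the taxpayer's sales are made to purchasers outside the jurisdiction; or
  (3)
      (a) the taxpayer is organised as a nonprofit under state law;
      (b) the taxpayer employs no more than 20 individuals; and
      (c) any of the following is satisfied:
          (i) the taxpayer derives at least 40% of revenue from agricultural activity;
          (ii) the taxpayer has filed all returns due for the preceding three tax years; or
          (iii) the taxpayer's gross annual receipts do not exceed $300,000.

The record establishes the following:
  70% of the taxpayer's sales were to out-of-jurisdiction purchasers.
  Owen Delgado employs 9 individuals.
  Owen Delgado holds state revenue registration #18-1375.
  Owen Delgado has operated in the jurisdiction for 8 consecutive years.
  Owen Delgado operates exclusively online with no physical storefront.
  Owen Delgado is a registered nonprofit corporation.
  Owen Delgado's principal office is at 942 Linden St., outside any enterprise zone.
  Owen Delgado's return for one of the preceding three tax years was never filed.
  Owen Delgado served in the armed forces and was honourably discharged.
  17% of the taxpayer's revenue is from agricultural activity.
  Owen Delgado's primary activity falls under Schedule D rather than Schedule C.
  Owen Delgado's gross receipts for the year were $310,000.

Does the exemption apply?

No — not exempt.

(i) has storefront — fails.
(ii) in enterprise zone — not satisfied.
(a): F OR F → false.
(b) veteran — holds.
(c) ≥ 5 yrs in jurisdiction — holds.
(1) = F AND T AND T = false.
(a) not (Schedule C activity) — holds.
(b) >80% out-of-jur. sales — not satisfied.
(2): T AND F → false.
(a) nonprofit — satisfied.
(b) ≤ 20 employees — satisfied.
(i) ≥40% agricultural — not met.
(ii) returns current — not met.
(iii) receipts ≤ $300,000 — not satisfied.
(c): F OR F OR F → false.
(3): T AND T AND F → false.
So Overall is not satisfied (F OR F OR F).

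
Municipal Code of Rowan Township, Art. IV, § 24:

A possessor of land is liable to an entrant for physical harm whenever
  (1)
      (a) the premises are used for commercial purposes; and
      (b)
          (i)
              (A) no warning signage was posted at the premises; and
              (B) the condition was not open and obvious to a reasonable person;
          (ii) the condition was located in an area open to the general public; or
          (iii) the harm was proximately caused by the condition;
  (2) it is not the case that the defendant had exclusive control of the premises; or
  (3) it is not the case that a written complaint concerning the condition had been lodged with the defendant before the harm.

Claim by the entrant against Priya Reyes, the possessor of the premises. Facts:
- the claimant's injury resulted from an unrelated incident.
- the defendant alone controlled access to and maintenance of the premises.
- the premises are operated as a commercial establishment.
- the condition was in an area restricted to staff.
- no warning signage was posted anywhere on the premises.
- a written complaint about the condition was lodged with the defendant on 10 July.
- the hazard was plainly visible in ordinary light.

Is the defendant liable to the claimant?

No — not liable.

(a) commercial use — met.
(A) no signage posted — holds.
(B) not open/obvious — fails.
So (i) is not satisfied (T AND F).
(ii) public area — not met.
(iii) proximate cause — not satisfied.
(b) = F OR F OR F = false.
(1) = T AND F = false.
(2) not (exclusive control) — fails.
(3) not (complaint lodged) — not satisfied.
So Overall is not satisfied (F OR F OR F).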